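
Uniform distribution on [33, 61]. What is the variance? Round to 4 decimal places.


Var = (b-a)^2 / 12
(b-a)^2 = (61 - 33)^2 = 784
Var = 784/12 ≈ 65.333333

65.3333


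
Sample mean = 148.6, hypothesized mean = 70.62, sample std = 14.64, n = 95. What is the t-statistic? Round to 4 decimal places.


t = (xbar - mu0) / (s/sqrt(n))
xbar - mu0 = 148.6 - 70.62 = 77.98
sqrt(95) ≈ 9.74679434
s/sqrt(n) = 14.64 / 9.74679434 ≈ 1.50203231
t = 77.98 / 1.50203231 ≈ 51.916327

51.9163


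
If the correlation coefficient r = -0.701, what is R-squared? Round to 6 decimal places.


R^2 = r^2 = (-0.701)^2 = 0.491401

0.491401


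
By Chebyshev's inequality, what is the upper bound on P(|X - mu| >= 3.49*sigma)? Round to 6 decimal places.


P <= 1/k^2
k^2 = 3.49^2 = 12.1801
1/k^2 = 1 / 12.1801 ≈ 0.08210113

0.082101


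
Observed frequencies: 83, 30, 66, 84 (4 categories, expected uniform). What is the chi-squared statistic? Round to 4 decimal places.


chi2 = sum((O-E)^2/E), E = total/4
total = 263, E = 263/4 = 65.75
(83 - 65.75)^2 / 65.75 = 297.5625 / 65.75 = 4761/1052 ≈ 4.525665
(30 - 65.75)^2 / 65.75 = 1278.0625 / 65.75 = 20449/1052 ≈ 19.438213
(66 - 65.75)^2 / 65.75 = 0.0625 / 65.75 = 1/1052 ≈ 0.000951
(84 - 65.75)^2 / 65.75 = 333.0625 / 65.75 = 5329/1052 ≈ 5.065589
chi2 = 7635/263 ≈ 29.030418

29.0304


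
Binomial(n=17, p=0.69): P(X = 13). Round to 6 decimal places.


P = C(n,k) * p^k * (1-p)^(n-k)
C(17,13) = 2380
p^k = 0.69^13 ≈ 0.008035968
(1-p)^(n-k) = 0.31^4 = 0.00923521
P = 2380 * 0.008035968 * 0.00923521 ≈ 0.176629

0.176629


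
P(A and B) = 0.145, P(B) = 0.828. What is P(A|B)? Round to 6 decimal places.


P(A|B) = P(A and B) / P(B) = 0.145 / 0.828 = 145/828 ≈ 0.17512077

0.175121


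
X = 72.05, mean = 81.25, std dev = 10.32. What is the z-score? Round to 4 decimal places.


z = (X - mu) / sigma
X - mu = 72.05 - 81.25 = -9.2
z = -9.2 / 10.32 = -115/129 ≈ -0.891473

-0.8915


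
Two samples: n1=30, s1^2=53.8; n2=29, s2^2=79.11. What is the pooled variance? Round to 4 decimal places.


sp^2 = ((n1-1)*s1^2 + (n2-1)*s2^2)/(n1+n2-2)
(n1-1)*s1^2 = 29 * 53.8 = 1560.2
(n2-1)*s2^2 = 28 * 79.11 = 2215.08
numerator = 1560.2 + 2215.08 = 3775.28
n1+n2-2 = 57
sp^2 = 3775.28 / 57 = 94382/1425 ≈ 66.232982

66.2330


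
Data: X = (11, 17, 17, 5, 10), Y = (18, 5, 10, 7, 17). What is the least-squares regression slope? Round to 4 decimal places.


b = sum((xi-xbar)(yi-ybar)) / sum((xi-xbar)^2)
n = 5, xbar = 60/5 = 12, ybar = 57/5 = 11.4
Sxy = sum((xi-xbar)(yi-ybar)) = -26
Sxx = sum((xi-xbar)^2) = 104
b = Sxy / Sxx = -0.25

-0.2500


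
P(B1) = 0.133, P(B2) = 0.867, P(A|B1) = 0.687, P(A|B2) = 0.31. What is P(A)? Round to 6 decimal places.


P(A) = P(A|B1)*P(B1) + P(A|B2)*P(B2)
P(A|B1)*P(B1) = 0.687 * 0.133 = 0.091371
P(A|B2)*P(B2) = 0.31 * 0.867 = 0.26877
P(A) = 0.091371 + 0.26877 = 0.360141

0.360141


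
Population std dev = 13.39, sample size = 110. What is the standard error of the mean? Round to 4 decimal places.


SE = sigma / sqrt(n)
sqrt(110) ≈ 10.488088
SE = 13.39 / 10.488088 ≈ 1.276686

1.2767


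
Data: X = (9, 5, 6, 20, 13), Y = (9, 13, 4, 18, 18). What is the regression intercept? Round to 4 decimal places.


a = ybar - b*xbar, where b = sum((xi-xbar)(yi-ybar)) / sum((xi-xbar)^2)
n = 5, xbar = 53/5 = 10.6, ybar = 62/5 = 12.4
Sxy = sum((xi-xbar)(yi-ybar)) = 106.8
Sxx = sum((xi-xbar)^2) = 149.2
b = Sxy / Sxx = 267/373 ≈ 0.715818
a = 12.4 - 0.715818 * 10.6 = 1795/373 ≈ 4.812332

4.8123


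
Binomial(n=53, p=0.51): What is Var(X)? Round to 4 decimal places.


Var = n*p*(1-p) = 53 * 0.51 * 0.49 = 13.2447

13.2447


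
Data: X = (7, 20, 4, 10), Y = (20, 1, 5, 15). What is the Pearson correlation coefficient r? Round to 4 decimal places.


r = sum((xi-xbar)(yi-ybar)) / sqrt(sum((xi-xbar)^2) * sum((yi-ybar)^2))
n = 4, xbar = 41/4 = 10.25, ybar = 41/4 = 10.25
Sxy = sum((xi-xbar)(yi-ybar)) = -90.25
Sxx = sum((xi-xbar)^2) = 144.75
Syy = sum((yi-ybar)^2) = 230.75
sqrt(Sxx*Syy) ≈ 182.759576
r = Sxy / sqrt(Sxx*Syy) = -90.25 / 182.759576 ≈ -0.493818

-0.4938


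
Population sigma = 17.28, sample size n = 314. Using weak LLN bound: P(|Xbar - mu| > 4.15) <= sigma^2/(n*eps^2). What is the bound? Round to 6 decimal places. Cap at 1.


bound = min(1, sigma^2/(n*eps^2))
sigma^2 = 17.28^2 = 298.5984
n*eps^2 = 314 * 4.15^2 = 314 * 17.2225 = 5407.865
sigma^2/(n*eps^2) = 298.5984 / 5407.865 ≈ 0.05521558

0.055216


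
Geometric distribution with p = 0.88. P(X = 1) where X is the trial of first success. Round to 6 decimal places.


P = (1-p)^(k-1) * p
(1-p)^(k-1) = 0.12^0 = 1
P = 1 * 0.88 = 0.88

0.880000


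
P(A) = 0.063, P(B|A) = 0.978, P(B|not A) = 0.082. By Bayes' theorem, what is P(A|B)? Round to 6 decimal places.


P(A|B) = P(B|A)*P(A) / P(B), P(B) = P(B|A)*P(A) + P(B|not A)*P(not A)
P(B|A)*P(A) = 0.978 * 0.063 = 0.061614
P(B|not A)*P(not A) = 0.082 * 0.937 = 0.076834
P(B) = 0.061614 + 0.076834 = 0.138448
P(A|B) = 0.061614 / 0.138448 ≈ 0.44503351

0.445034


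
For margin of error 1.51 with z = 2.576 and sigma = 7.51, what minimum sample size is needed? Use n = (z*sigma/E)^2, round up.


z*sigma/E = 2.576 * 7.51 / 1.51 ≈ 12.811762
(z*sigma/E)^2 ≈ 164.141235
round up: n = 165

165


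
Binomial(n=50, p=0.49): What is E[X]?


E[X] = n*p = 50 * 0.49 = 24.5

24.5


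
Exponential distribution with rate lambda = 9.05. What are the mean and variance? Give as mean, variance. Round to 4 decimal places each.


mean = 1/lam, var = 1/lam^2
mean = 1 / 9.05 = 20/181 ≈ 0.110497
lam^2 = 9.05^2 = 81.9025
var = 1 / 81.9025 ≈ 0.012210

0.1105, 0.0122


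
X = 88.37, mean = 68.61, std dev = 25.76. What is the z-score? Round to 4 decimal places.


z = (X - mu) / sigma
X - mu = 88.37 - 68.61 = 19.76
z = 19.76 / 25.76 = 247/322 ≈ 0.767081

0.7671


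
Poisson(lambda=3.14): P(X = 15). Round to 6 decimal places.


P = e^(-lam) * lam^k / k!
e^(-3.14) ≈ 0.04328280
lam^k = 3.14^15 ≈ 28440990.750341
k! = 15! = 1307674368000
P = 0.04328280 * 28440990.750341 / 1307674368000 ≈ 0.000001

0.000001


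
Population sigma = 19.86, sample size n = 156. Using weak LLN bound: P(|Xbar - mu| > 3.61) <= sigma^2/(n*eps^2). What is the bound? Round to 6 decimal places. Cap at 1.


bound = min(1, sigma^2/(n*eps^2))
sigma^2 = 19.86^2 = 394.4196
n*eps^2 = 156 * 3.61^2 = 156 * 13.0321 = 2033.0076
sigma^2/(n*eps^2) = 394.4196 / 2033.0076 ≈ 0.19400793

0.194008


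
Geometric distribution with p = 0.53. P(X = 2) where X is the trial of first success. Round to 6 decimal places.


P = (1-p)^(k-1) * p
(1-p)^(k-1) = 0.47^1 = 0.47
P = 0.47 * 0.53 = 0.2491

0.249100


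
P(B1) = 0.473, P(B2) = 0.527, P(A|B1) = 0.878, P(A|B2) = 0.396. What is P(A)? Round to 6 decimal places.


P(A) = P(A|B1)*P(B1) + P(A|B2)*P(B2)
P(A|B1)*P(B1) = 0.878 * 0.473 = 0.415294
P(A|B2)*P(B2) = 0.396 * 0.527 = 0.208692
P(A) = 0.415294 + 0.208692 = 0.623986

0.623986


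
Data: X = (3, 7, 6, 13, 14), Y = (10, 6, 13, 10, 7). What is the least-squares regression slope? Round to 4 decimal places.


b = sum((xi-xbar)(yi-ybar)) / sum((xi-xbar)^2)
n = 5, xbar = 43/5 = 8.6, ybar = 46/5 = 9.2
Sxy = sum((xi-xbar)(yi-ybar)) = -17.6
Sxx = sum((xi-xbar)^2) = 89.2
b = Sxy / Sxx = -44/223 ≈ -0.197309

-0.1973


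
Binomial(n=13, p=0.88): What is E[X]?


E[X] = n*p = 13 * 0.88 = 11.44

11.44


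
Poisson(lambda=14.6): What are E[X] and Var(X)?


E[X] = Var(X) = lambda = 14.6

14.6, 14.6


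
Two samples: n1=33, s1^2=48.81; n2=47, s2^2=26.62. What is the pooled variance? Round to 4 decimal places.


sp^2 = ((n1-1)*s1^2 + (n2-1)*s2^2)/(n1+n2-2)
(n1-1)*s1^2 = 32 * 48.81 = 1561.92
(n2-1)*s2^2 = 46 * 26.62 = 1224.52
numerator = 1561.92 + 1224.52 = 2786.44
n1+n2-2 = 78
sp^2 = 2786.44 / 78 = 69661/1950 ≈ 35.723590

35.7236


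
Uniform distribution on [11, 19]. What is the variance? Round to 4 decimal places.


Var = (b-a)^2 / 12
(b-a)^2 = (19 - 11)^2 = 64
Var = 64/12 ≈ 5.333333

5.3333


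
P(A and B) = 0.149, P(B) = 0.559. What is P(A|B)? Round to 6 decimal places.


P(A|B) = P(A and B) / P(B) = 0.149 / 0.559 = 149/559 ≈ 0.26654741

0.266547


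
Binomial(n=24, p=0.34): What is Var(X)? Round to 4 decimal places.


Var = n*p*(1-p) = 24 * 0.34 * 0.66 = 5.3856

5.3856


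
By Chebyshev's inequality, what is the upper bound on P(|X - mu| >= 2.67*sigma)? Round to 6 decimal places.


P <= 1/k^2
k^2 = 2.67^2 = 7.1289
1/k^2 = 1 / 7.1289 ≈ 0.14027410

0.140274


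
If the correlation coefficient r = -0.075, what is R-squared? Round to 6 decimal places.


R^2 = r^2 = (-0.075)^2 = 0.005625

0.005625


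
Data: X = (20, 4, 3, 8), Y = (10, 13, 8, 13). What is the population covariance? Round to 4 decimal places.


Cov = (1/n)*sum((xi-xbar)(yi-ybar))
n = 4, xbar = 35/4 = 8.75, ybar = 44/4 = 11
sum((xi-xbar)(yi-ybar)) = -5
Cov = -5 / 4 = -1.25

-1.2500


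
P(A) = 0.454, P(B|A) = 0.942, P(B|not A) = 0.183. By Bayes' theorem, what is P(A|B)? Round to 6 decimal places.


P(A|B) = P(B|A)*P(A) / P(B), P(B) = P(B|A)*P(A) + P(B|not A)*P(not A)
P(B|A)*P(A) = 0.942 * 0.454 = 0.427668
P(B|not A)*P(not A) = 0.183 * 0.546 = 0.099918
P(B) = 0.427668 + 0.099918 = 0.527586
P(A|B) = 0.427668 / 0.527586 ≈ 0.81061287

0.810613


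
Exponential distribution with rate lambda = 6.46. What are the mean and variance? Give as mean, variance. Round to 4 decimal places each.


mean = 1/lam, var = 1/lam^2
mean = 1 / 6.46 = 50/323 ≈ 0.154799
lam^2 = 6.46^2 = 41.7316
var = 1 / 41.7316 ≈ 0.023963

0.1548, 0.0240


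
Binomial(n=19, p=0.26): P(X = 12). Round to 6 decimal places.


P = C(n,k) * p^k * (1-p)^(n-k)
C(19,12) = 50388
p^k = 0.26^12 ≈ 0.00000009542896
(1-p)^(n-k) = 0.74^7 ≈ 0.1215128
P = 50388 * 0.00000009542896 * 0.1215128 ≈ 0.000584

0.000584


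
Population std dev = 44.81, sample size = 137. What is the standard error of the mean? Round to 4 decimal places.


SE = sigma / sqrt(n)
sqrt(137) ≈ 11.704700
SE = 44.81 / 11.704700 ≈ 3.828377

3.8284


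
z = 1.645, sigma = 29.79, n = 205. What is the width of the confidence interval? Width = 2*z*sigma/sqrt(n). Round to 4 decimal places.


width = 2*z*sigma/sqrt(n)
2*z*sigma = 2 * 1.645 * 29.79 = 98.0091
sqrt(205) ≈ 14.317821
width = 98.0091 / 14.317821 ≈ 6.845252

6.8453


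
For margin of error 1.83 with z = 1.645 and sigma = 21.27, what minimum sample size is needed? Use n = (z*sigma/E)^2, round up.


z*sigma/E = 1.645 * 21.27 / 1.83 ≈ 19.119754
(z*sigma/E)^2 ≈ 365.564997
round up: n = 366

366


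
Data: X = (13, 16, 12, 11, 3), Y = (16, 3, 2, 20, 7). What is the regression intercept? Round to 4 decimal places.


a = ybar - b*xbar, where b = sum((xi-xbar)(yi-ybar)) / sum((xi-xbar)^2)
n = 5, xbar = 55/5 = 11, ybar = 48/5 = 9.6
Sxy = sum((xi-xbar)(yi-ybar)) = -7
Sxx = sum((xi-xbar)^2) = 94
b = Sxy / Sxx = -7/94 ≈ -0.074468
a = 9.6 - (-0.074468) * 11 = 4897/470 ≈ 10.419149

10.4191


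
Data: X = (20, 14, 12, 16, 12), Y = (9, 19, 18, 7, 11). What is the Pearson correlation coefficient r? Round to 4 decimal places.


r = sum((xi-xbar)(yi-ybar)) / sqrt(sum((xi-xbar)^2) * sum((yi-ybar)^2))
n = 5, xbar = 74/5 = 14.8, ybar = 64/5 = 12.8
Sxy = sum((xi-xbar)(yi-ybar)) = -41.2
Sxx = sum((xi-xbar)^2) = 44.8
Syy = sum((yi-ybar)^2) = 116.8
sqrt(Sxx*Syy) ≈ 72.336989
r = Sxy / sqrt(Sxx*Syy) = -41.2 / 72.336989 ≈ -0.569556

-0.5696


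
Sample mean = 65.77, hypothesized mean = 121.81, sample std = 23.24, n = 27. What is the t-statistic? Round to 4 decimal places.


t = (xbar - mu0) / (s/sqrt(n))
xbar - mu0 = 65.77 - 121.81 = -56.04
sqrt(27) ≈ 5.19615242
s/sqrt(n) = 23.24 / 5.19615242 ≈ 4.47254009
t = -56.04 / 4.47254009 ≈ -12.529793

-12.5298


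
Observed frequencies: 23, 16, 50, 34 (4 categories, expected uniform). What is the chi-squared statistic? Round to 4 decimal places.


chi2 = sum((O-E)^2/E), E = total/4
total = 123, E = 123/4 = 30.75
(23 - 30.75)^2 / 30.75 = 60.0625 / 30.75 = 961/492 ≈ 1.953252
(16 - 30.75)^2 / 30.75 = 217.5625 / 30.75 = 3481/492 ≈ 7.075203
(50 - 30.75)^2 / 30.75 = 370.5625 / 30.75 = 5929/492 ≈ 12.050813
(34 - 30.75)^2 / 30.75 = 10.5625 / 30.75 = 169/492 ≈ 0.343496
chi2 = 2635/123 ≈ 21.422764

21.4228


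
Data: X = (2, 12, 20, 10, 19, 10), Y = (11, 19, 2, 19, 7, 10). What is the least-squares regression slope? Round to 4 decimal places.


b = sum((xi-xbar)(yi-ybar)) / sum((xi-xbar)^2)
n = 6, xbar = 73/6 ≈ 12.166667, ybar = 68/6 = 34/3 ≈ 11.333333
Sxy = sum((xi-xbar)(yi-ybar)) = -343/3 ≈ -114.333333
Sxx = sum((xi-xbar)^2) = 1325/6 ≈ 220.833333
b = Sxy / Sxx = -686/1325 ≈ -0.517736

-0.5177


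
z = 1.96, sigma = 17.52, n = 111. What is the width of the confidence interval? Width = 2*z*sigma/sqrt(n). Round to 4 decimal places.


width = 2*z*sigma/sqrt(n)
2*z*sigma = 2 * 1.96 * 17.52 = 68.6784
sqrt(111) ≈ 10.535654
width = 68.6784 / 10.535654 ≈ 6.518665

6.5187


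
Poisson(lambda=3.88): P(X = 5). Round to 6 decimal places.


P = e^(-lam) * lam^k / k!
e^(-3.88) ≈ 0.02065083
lam^k = 3.88^5 ≈ 879.343642
k! = 5! = 120
P = 0.02065083 * 879.343642 / 120 ≈ 0.151326

0.151326


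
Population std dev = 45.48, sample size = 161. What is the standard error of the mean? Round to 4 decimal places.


SE = sigma / sqrt(n)
sqrt(161) ≈ 12.688578
SE = 45.48 / 12.688578 ≈ 3.584326

3.5843


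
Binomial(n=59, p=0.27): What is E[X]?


E[X] = n*p = 59 * 0.27 = 15.93

15.93


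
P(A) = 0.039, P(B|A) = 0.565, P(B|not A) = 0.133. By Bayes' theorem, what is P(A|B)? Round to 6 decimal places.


P(A|B) = P(B|A)*P(A) / P(B), P(B) = P(B|A)*P(A) + P(B|not A)*P(not A)
P(B|A)*P(A) = 0.565 * 0.039 = 0.022035
P(B|not A)*P(not A) = 0.133 * 0.961 = 0.127813
P(B) = 0.022035 + 0.127813 = 0.149848
P(A|B) = 0.022035 / 0.149848 ≈ 0.14704901

0.147049


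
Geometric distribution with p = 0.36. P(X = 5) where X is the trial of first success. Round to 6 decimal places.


P = (1-p)^(k-1) * p
(1-p)^(k-1) = 0.64^4 ≈ 0.1677722
P = 0.1677722 * 0.36 ≈ 0.06039798

0.060398


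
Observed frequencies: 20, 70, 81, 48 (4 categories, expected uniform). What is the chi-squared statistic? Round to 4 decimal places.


chi2 = sum((O-E)^2/E), E = total/4
total = 219, E = 219/4 = 54.75
(20 - 54.75)^2 / 54.75 = 1207.5625 / 54.75 = 19321/876 ≈ 22.055936
(70 - 54.75)^2 / 54.75 = 232.5625 / 54.75 = 3721/876 ≈ 4.247717
(81 - 54.75)^2 / 54.75 = 689.0625 / 54.75 = 3675/292 ≈ 12.585616
(48 - 54.75)^2 / 54.75 = 45.5625 / 54.75 = 243/292 ≈ 0.832192
chi2 = 8699/219 ≈ 39.721461

39.7215


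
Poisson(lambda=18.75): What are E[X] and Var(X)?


E[X] = Var(X) = lambda = 18.75

18.75, 18.75


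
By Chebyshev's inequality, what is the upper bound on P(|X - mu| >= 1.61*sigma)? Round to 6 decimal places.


P <= 1/k^2
k^2 = 1.61^2 = 2.5921
1/k^2 = 1 / 2.5921 ≈ 0.38578759

0.385788


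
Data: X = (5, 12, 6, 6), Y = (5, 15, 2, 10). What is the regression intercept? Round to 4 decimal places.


a = ybar - b*xbar, where b = sum((xi-xbar)(yi-ybar)) / sum((xi-xbar)^2)
n = 4, xbar = 29/4 = 7.25, ybar = 32/4 = 8
Sxy = sum((xi-xbar)(yi-ybar)) = 45
Sxx = sum((xi-xbar)^2) = 30.75
b = Sxy / Sxx = 60/41 ≈ 1.463415
a = 8 - 1.463415 * 7.25 = -107/41 ≈ -2.609756

-2.6098


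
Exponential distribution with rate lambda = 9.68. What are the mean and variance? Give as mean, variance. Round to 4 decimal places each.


mean = 1/lam, var = 1/lam^2
mean = 1 / 9.68 = 25/242 ≈ 0.103306
lam^2 = 9.68^2 = 93.7024
var = 1 / 93.7024 ≈ 0.010672

0.1033, 0.0107


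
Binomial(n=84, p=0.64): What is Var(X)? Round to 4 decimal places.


Var = n*p*(1-p) = 84 * 0.64 * 0.36 = 19.3536

19.3536


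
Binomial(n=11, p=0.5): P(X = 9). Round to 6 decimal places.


P = C(n,k) * p^k * (1-p)^(n-k)
C(11,9) = 55
p^k = 0.5^9 = 0.001953125
(1-p)^(n-k) = 0.5^2 = 0.25
P = 55 * 0.001953125 * 0.25 = 55/2048 ≈ 0.026855

0.026855


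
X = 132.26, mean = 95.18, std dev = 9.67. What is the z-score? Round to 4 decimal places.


z = (X - mu) / sigma
X - mu = 132.26 - 95.18 = 37.08
z = 37.08 / 9.67 = 3708/967 ≈ 3.834540

3.8345


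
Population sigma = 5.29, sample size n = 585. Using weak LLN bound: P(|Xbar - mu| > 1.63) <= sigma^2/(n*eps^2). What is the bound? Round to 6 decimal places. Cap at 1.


bound = min(1, sigma^2/(n*eps^2))
sigma^2 = 5.29^2 = 27.9841
n*eps^2 = 585 * 1.63^2 = 585 * 2.6569 = 1554.2865
sigma^2/(n*eps^2) = 27.9841 / 1554.2865 ≈ 0.01800447

0.018004


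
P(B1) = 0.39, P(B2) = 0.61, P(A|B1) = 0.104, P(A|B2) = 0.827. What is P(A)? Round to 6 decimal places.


P(A) = P(A|B1)*P(B1) + P(A|B2)*P(B2)
P(A|B1)*P(B1) = 0.104 * 0.39 = 0.04056
P(A|B2)*P(B2) = 0.827 * 0.61 = 0.50447
P(A) = 0.04056 + 0.50447 = 0.54503

0.545030


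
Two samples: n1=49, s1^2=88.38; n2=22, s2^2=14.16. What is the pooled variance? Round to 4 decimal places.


sp^2 = ((n1-1)*s1^2 + (n2-1)*s2^2)/(n1+n2-2)
(n1-1)*s1^2 = 48 * 88.38 = 4242.24
(n2-1)*s2^2 = 21 * 14.16 = 297.36
numerator = 4242.24 + 297.36 = 4539.6
n1+n2-2 = 69
sp^2 = 4539.6 / 69 = 7566/115 ≈ 65.791304

65.7913


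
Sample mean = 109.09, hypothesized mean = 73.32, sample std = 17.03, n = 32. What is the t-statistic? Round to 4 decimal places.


t = (xbar - mu0) / (s/sqrt(n))
xbar - mu0 = 109.09 - 73.32 = 35.77
sqrt(32) ≈ 5.65685425
s/sqrt(n) = 17.03 / 5.65685425 ≈ 3.01050712
t = 35.77 / 3.01050712 ≈ 11.881719

11.8817


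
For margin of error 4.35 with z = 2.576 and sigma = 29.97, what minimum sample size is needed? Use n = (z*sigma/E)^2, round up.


z*sigma/E = 2.576 * 29.97 / 4.35 ≈ 17.747752
(z*sigma/E)^2 ≈ 314.982691
round up: n = 315

315


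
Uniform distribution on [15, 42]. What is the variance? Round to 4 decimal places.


Var = (b-a)^2 / 12
(b-a)^2 = (42 - 15)^2 = 729
Var = 729/12 = 60.75

60.7500


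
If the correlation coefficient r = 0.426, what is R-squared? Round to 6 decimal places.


R^2 = r^2 = (0.426)^2 = 0.181476

0.181476


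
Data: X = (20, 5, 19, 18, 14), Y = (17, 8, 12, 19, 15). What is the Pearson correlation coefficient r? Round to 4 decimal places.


r = sum((xi-xbar)(yi-ybar)) / sqrt(sum((xi-xbar)^2) * sum((yi-ybar)^2))
n = 5, xbar = 76/5 = 15.2, ybar = 71/5 = 14.2
Sxy = sum((xi-xbar)(yi-ybar)) = 80.8
Sxx = sum((xi-xbar)^2) = 150.8
Syy = sum((yi-ybar)^2) = 74.8
sqrt(Sxx*Syy) ≈ 106.206591
r = Sxy / sqrt(Sxx*Syy) = 80.8 / 106.206591 ≈ 0.760781

0.7608


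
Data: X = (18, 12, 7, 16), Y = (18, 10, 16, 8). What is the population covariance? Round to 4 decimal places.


Cov = (1/n)*sum((xi-xbar)(yi-ybar))
n = 4, xbar = 53/4 = 13.25, ybar = 52/4 = 13
sum((xi-xbar)(yi-ybar)) = -5
Cov = -5 / 4 = -1.25

-1.2500


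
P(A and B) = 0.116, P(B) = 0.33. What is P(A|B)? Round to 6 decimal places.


P(A|B) = P(A and B) / P(B) = 0.116 / 0.33 = 58/165 ≈ 0.35151515

0.351515


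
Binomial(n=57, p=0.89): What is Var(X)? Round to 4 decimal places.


Var = n*p*(1-p) = 57 * 0.89 * 0.11 = 5.5803

5.5803


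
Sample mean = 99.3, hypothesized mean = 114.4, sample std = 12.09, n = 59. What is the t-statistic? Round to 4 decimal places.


t = (xbar - mu0) / (s/sqrt(n))
xbar - mu0 = 99.3 - 114.4 = -15.1
sqrt(59) ≈ 7.68114575
s/sqrt(n) = 12.09 / 7.68114575 ≈ 1.57398393
t = -15.1 / 1.57398393 ≈ -9.593491

-9.5935


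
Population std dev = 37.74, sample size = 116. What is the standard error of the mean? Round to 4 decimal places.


SE = sigma / sqrt(n)
sqrt(116) ≈ 10.770330
SE = 37.74 / 10.770330 ≈ 3.504071

3.5041


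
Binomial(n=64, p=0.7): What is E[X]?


E[X] = n*p = 64 * 0.7 = 44.8

44.8


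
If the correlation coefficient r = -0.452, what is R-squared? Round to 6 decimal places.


R^2 = r^2 = (-0.452)^2 = 0.204304

0.204304


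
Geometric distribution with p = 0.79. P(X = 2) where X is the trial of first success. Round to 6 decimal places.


P = (1-p)^(k-1) * p
(1-p)^(k-1) = 0.21^1 = 0.21
P = 0.21 * 0.79 = 0.1659

0.165900


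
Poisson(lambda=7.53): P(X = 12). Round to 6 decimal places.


P = e^(-lam) * lam^k / k!
e^(-7.53) ≈ 0.0005367383
lam^k = 7.53^12 ≈ 33230717191.845458
k! = 12! = 479001600
P = 0.0005367383 * 33230717191.845458 / 479001600 ≈ 0.037236

0.037236


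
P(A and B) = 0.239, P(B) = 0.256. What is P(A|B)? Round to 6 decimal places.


P(A|B) = P(A and B) / P(B) = 0.239 / 0.256 = 0.93359375

0.933594


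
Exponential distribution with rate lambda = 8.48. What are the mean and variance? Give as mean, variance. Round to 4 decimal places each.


mean = 1/lam, var = 1/lam^2
mean = 1 / 8.48 = 25/212 ≈ 0.117925
lam^2 = 8.48^2 = 71.9104
var = 1 / 71.9104 ≈ 0.013906

0.1179, 0.0139


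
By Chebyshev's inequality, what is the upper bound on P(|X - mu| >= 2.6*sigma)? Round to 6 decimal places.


P <= 1/k^2
k^2 = 2.6^2 = 6.76
1/k^2 = 1 / 6.76 = 25/169 ≈ 0.14792899

0.147929


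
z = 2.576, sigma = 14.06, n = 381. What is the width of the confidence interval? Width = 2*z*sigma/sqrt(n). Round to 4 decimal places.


width = 2*z*sigma/sqrt(n)
2*z*sigma = 2 * 2.576 * 14.06 = 72.43712
sqrt(381) ≈ 19.519221
width = 72.43712 / 19.519221 ≈ 3.711066

3.7111


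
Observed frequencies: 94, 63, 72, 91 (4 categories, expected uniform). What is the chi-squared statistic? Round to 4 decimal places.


chi2 = sum((O-E)^2/E), E = total/4
total = 320, E = 320/4 = 80
(94 - 80)^2 / 80 = 196 / 80 = 2.45
(63 - 80)^2 / 80 = 289 / 80 = 3.6125
(72 - 80)^2 / 80 = 64 / 80 = 0.8
(91 - 80)^2 / 80 = 121 / 80 = 1.5125
chi2 = 8.375

8.3750


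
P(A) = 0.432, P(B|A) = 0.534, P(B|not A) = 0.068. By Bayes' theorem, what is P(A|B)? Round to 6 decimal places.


P(A|B) = P(B|A)*P(A) / P(B), P(B) = P(B|A)*P(A) + P(B|not A)*P(not A)
P(B|A)*P(A) = 0.534 * 0.432 = 0.230688
P(B|not A)*P(not A) = 0.068 * 0.568 = 0.038624
P(B) = 0.230688 + 0.038624 = 0.269312
P(A|B) = 0.230688 / 0.269312 = 7209/8416 ≈ 0.85658270

0.856583


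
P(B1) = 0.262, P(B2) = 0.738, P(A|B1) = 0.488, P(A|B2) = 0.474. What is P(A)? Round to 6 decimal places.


P(A) = P(A|B1)*P(B1) + P(A|B2)*P(B2)
P(A|B1)*P(B1) = 0.488 * 0.262 = 0.127856
P(A|B2)*P(B2) = 0.474 * 0.738 = 0.349812
P(A) = 0.127856 + 0.349812 = 0.477668

0.477668


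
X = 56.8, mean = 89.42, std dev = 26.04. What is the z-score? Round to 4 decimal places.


z = (X - mu) / sigma
X - mu = 56.8 - 89.42 = -32.62
z = -32.62 / 26.04 = -233/186 ≈ -1.252688

-1.2527


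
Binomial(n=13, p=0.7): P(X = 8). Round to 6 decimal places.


P = C(n,k) * p^k * (1-p)^(n-k)
C(13,8) = 1287
p^k = 0.7^8 = 0.05764801
(1-p)^(n-k) = 0.3^5 = 0.00243
P = 1287 * 0.05764801 * 0.00243 ≈ 0.180289

0.180289


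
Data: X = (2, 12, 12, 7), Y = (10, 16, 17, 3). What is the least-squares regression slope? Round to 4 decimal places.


b = sum((xi-xbar)(yi-ybar)) / sum((xi-xbar)^2)
n = 4, xbar = 33/4 = 8.25, ybar = 46/4 = 11.5
Sxy = sum((xi-xbar)(yi-ybar)) = 57.5
Sxx = sum((xi-xbar)^2) = 68.75
b = Sxy / Sxx = 46/55 ≈ 0.836364

0.8364


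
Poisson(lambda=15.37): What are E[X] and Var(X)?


E[X] = Var(X) = lambda = 15.37

15.37, 15.37


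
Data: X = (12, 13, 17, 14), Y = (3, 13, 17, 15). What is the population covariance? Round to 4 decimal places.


Cov = (1/n)*sum((xi-xbar)(yi-ybar))
n = 4, xbar = 56/4 = 14, ybar = 48/4 = 12
sum((xi-xbar)(yi-ybar)) = 32
Cov = 32 / 4 = 8

8.0000


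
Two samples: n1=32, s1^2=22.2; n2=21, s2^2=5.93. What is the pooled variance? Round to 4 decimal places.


sp^2 = ((n1-1)*s1^2 + (n2-1)*s2^2)/(n1+n2-2)
(n1-1)*s1^2 = 31 * 22.2 = 688.2
(n2-1)*s2^2 = 20 * 5.93 = 118.6
numerator = 688.2 + 118.6 = 806.8
n1+n2-2 = 51
sp^2 = 806.8 / 51 = 4034/255 ≈ 15.819608

15.8196


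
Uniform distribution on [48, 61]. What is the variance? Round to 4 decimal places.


Var = (b-a)^2 / 12
(b-a)^2 = (61 - 48)^2 = 169
Var = 169/12 ≈ 14.083333

14.0833


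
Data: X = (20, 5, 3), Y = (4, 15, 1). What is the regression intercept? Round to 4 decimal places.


a = ybar - b*xbar, where b = sum((xi-xbar)(yi-ybar)) / sum((xi-xbar)^2)
n = 3, xbar = 28/3 ≈ 9.333333, ybar = 20/3 ≈ 6.666667
Sxy = sum((xi-xbar)(yi-ybar)) = -86/3 ≈ -28.666667
Sxx = sum((xi-xbar)^2) = 518/3 ≈ 172.666667
b = Sxy / Sxx = -43/259 ≈ -0.166023
a = 6.666667 - (-0.166023) * 9.333333 = 304/37 ≈ 8.216216

8.2162


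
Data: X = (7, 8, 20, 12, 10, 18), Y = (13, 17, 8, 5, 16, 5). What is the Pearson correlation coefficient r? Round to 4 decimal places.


r = sum((xi-xbar)(yi-ybar)) / sqrt(sum((xi-xbar)^2) * sum((yi-ybar)^2))
n = 6, xbar = 75/6 = 12.5, ybar = 64/6 = 32/3 ≈ 10.666667
Sxy = sum((xi-xbar)(yi-ybar)) = -103
Sxx = sum((xi-xbar)^2) = 143.5
Syy = sum((yi-ybar)^2) = 436/3 ≈ 145.333333
sqrt(Sxx*Syy) ≈ 144.413757
r = Sxy / sqrt(Sxx*Syy) = -103 / 144.413757 ≈ -0.713228

-0.7132


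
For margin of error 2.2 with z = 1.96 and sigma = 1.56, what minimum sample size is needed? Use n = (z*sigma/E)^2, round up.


z*sigma/E = 1.96 * 1.56 / 2.2 = 1911/1375 ≈ 1.389818
(z*sigma/E)^2 ≈ 1.931595
round up: n = 2

2


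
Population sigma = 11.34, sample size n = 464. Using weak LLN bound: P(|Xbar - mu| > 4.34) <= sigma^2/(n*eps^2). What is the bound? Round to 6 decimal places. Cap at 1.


bound = min(1, sigma^2/(n*eps^2))
sigma^2 = 11.34^2 = 128.5956
n*eps^2 = 464 * 4.34^2 = 464 * 18.8356 = 8739.7184
sigma^2/(n*eps^2) = 128.5956 / 8739.7184 ≈ 0.01471393

0.014714


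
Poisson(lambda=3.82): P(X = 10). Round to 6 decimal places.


P = e^(-lam) * lam^k / k!
e^(-3.82) ≈ 0.02192780
lam^k = 3.82^10 ≈ 661658.093341
k! = 10! = 3628800
P = 0.02192780 * 661658.093341 / 3628800 ≈ 0.003998

0.003998


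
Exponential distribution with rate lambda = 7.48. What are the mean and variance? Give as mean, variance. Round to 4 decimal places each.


mean = 1/lam, var = 1/lam^2
mean = 1 / 7.48 = 25/187 ≈ 0.133690
lam^2 = 7.48^2 = 55.9504
var = 1 / 55.9504 ≈ 0.017873

0.1337, 0.0179


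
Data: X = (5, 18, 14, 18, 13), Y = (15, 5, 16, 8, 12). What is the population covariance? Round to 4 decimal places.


Cov = (1/n)*sum((xi-xbar)(yi-ybar))
n = 5, xbar = 68/5 = 13.6, ybar = 56/5 = 11.2
sum((xi-xbar)(yi-ybar)) = -72.6
Cov = -72.6 / 5 = -14.52

-14.5200


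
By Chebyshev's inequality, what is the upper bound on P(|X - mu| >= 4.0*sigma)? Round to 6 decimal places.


P <= 1/k^2
k^2 = 4.0^2 = 16
1/k^2 = 1 / 16 = 0.0625

0.062500


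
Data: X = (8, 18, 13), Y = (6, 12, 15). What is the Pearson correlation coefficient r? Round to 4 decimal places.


r = sum((xi-xbar)(yi-ybar)) / sqrt(sum((xi-xbar)^2) * sum((yi-ybar)^2))
n = 3, xbar = 39/3 = 13, ybar = 33/3 = 11
Sxy = sum((xi-xbar)(yi-ybar)) = 30
Sxx = sum((xi-xbar)^2) = 50
Syy = sum((yi-ybar)^2) = 42
sqrt(Sxx*Syy) ≈ 45.825757
r = Sxy / sqrt(Sxx*Syy) = 30 / 45.825757 ≈ 0.654654

0.6547


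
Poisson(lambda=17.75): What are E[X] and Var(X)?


E[X] = Var(X) = lambda = 17.75

17.75, 17.75


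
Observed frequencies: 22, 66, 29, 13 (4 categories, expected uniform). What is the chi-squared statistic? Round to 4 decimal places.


chi2 = sum((O-E)^2/E), E = total/4
total = 130, E = 130/4 = 32.5
(22 - 32.5)^2 / 32.5 = 110.25 / 32.5 = 441/130 ≈ 3.392308
(66 - 32.5)^2 / 32.5 = 1122.25 / 32.5 = 4489/130 ≈ 34.530769
(29 - 32.5)^2 / 32.5 = 12.25 / 32.5 = 49/130 ≈ 0.376923
(13 - 32.5)^2 / 32.5 = 380.25 / 32.5 = 11.7
chi2 = 50

50.0000


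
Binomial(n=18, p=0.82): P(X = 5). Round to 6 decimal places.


P = C(n,k) * p^k * (1-p)^(n-k)
C(18,5) = 8568
p^k = 0.82^5 ≈ 0.3707398
(1-p)^(n-k) = 0.18^13 ≈ 0.0000000002082296
P = 8568 * 0.3707398 * 0.0000000002082296 ≈ 0.000001

0.000001


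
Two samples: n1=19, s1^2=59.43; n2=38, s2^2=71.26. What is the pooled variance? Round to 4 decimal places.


sp^2 = ((n1-1)*s1^2 + (n2-1)*s2^2)/(n1+n2-2)
(n1-1)*s1^2 = 18 * 59.43 = 1069.74
(n2-1)*s2^2 = 37 * 71.26 = 2636.62
numerator = 1069.74 + 2636.62 = 3706.36
n1+n2-2 = 55
sp^2 = 3706.36 / 55 = 92659/1375 ≈ 67.388364

67.3884


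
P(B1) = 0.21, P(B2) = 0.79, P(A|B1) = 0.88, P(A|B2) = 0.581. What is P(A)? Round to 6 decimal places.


P(A) = P(A|B1)*P(B1) + P(A|B2)*P(B2)
P(A|B1)*P(B1) = 0.88 * 0.21 = 0.1848
P(A|B2)*P(B2) = 0.581 * 0.79 = 0.45899
P(A) = 0.1848 + 0.45899 = 0.64379

0.643790


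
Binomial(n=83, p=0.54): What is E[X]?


E[X] = n*p = 83 * 0.54 = 44.82

44.82


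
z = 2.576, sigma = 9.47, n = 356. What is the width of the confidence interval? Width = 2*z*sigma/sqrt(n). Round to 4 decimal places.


width = 2*z*sigma/sqrt(n)
2*z*sigma = 2 * 2.576 * 9.47 = 48.78944
sqrt(356) ≈ 18.867962
width = 48.78944 / 18.867962 ≈ 2.585835

2.5858


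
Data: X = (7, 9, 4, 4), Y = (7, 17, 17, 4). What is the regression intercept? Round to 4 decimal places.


a = ybar - b*xbar, where b = sum((xi-xbar)(yi-ybar)) / sum((xi-xbar)^2)
n = 4, xbar = 24/4 = 6, ybar = 45/4 = 11.25
Sxy = sum((xi-xbar)(yi-ybar)) = 16
Sxx = sum((xi-xbar)^2) = 18
b = Sxy / Sxx = 8/9 ≈ 0.888889
a = 11.25 - 0.888889 * 6 = 71/12 ≈ 5.916667

5.9167


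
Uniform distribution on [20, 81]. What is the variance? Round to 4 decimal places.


Var = (b-a)^2 / 12
(b-a)^2 = (81 - 20)^2 = 3721
Var = 3721/12 ≈ 310.083333

310.0833


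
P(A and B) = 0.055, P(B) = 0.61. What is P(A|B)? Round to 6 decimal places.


P(A|B) = P(A and B) / P(B) = 0.055 / 0.61 = 11/122 ≈ 0.09016393

0.090164


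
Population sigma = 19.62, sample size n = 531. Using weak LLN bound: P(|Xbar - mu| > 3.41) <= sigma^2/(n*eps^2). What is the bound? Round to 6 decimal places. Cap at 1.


bound = min(1, sigma^2/(n*eps^2))
sigma^2 = 19.62^2 = 384.9444
n*eps^2 = 531 * 3.41^2 = 531 * 11.6281 = 6174.5211
sigma^2/(n*eps^2) = 384.9444 / 6174.5211 ≈ 0.06234401

0.062344


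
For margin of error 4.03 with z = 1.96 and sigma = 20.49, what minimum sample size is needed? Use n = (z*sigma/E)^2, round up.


z*sigma/E = 1.96 * 20.49 / 4.03 ≈ 9.965360
(z*sigma/E)^2 ≈ 99.308396
round up: n = 100

100


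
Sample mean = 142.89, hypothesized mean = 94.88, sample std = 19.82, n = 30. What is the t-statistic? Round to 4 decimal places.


t = (xbar - mu0) / (s/sqrt(n))
xbar - mu0 = 142.89 - 94.88 = 48.01
sqrt(30) ≈ 5.47722558
s/sqrt(n) = 19.82 / 5.47722558 ≈ 3.61862036
t = 48.01 / 3.61862036 ≈ 13.267487

13.2675


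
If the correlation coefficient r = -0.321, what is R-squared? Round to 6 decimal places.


R^2 = r^2 = (-0.321)^2 = 0.103041

0.103041


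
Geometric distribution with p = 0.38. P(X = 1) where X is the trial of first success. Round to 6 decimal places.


P = (1-p)^(k-1) * p
(1-p)^(k-1) = 0.62^0 = 1
P = 1 * 0.38 = 0.38

0.380000


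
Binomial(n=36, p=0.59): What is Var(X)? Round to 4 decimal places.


Var = n*p*(1-p) = 36 * 0.59 * 0.41 = 8.7084

8.7084


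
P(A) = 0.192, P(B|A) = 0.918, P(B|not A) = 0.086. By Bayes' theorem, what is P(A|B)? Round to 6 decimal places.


P(A|B) = P(B|A)*P(A) / P(B), P(B) = P(B|A)*P(A) + P(B|not A)*P(not A)
P(B|A)*P(A) = 0.918 * 0.192 = 0.176256
P(B|not A)*P(not A) = 0.086 * 0.808 = 0.069488
P(B) = 0.176256 + 0.069488 = 0.245744
P(A|B) = 0.176256 / 0.245744 ≈ 0.71723419

0.717234


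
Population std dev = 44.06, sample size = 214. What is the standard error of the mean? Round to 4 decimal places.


SE = sigma / sqrt(n)
sqrt(214) ≈ 14.628739
SE = 44.06 / 14.628739 ≈ 3.011880

3.0119


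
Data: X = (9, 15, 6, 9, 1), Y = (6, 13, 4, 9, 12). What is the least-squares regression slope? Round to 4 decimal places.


b = sum((xi-xbar)(yi-ybar)) / sum((xi-xbar)^2)
n = 5, xbar = 40/5 = 8, ybar = 44/5 = 8.8
Sxy = sum((xi-xbar)(yi-ybar)) = 14
Sxx = sum((xi-xbar)^2) = 104
b = Sxy / Sxx = 7/52 ≈ 0.134615

0.1346


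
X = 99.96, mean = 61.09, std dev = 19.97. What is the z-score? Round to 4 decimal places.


z = (X - mu) / sigma
X - mu = 99.96 - 61.09 = 38.87
z = 38.87 / 19.97 = 3887/1997 ≈ 1.946420

1.9464


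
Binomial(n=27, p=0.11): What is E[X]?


E[X] = n*p = 27 * 0.11 = 2.97

2.97


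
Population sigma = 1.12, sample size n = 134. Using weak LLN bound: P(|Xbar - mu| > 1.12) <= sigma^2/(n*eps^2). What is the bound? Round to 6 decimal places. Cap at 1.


bound = min(1, sigma^2/(n*eps^2))
sigma^2 = 1.12^2 = 1.2544
n*eps^2 = 134 * 1.12^2 = 134 * 1.2544 = 168.0896
sigma^2/(n*eps^2) = 1.2544 / 168.0896 = 1/134 ≈ 0.00746269

0.007463


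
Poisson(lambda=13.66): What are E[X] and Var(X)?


E[X] = Var(X) = lambda = 13.66

13.66, 13.66


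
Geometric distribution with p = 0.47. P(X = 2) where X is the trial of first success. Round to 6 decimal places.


P = (1-p)^(k-1) * p
(1-p)^(k-1) = 0.53^1 = 0.53
P = 0.53 * 0.47 = 0.2491

0.249100


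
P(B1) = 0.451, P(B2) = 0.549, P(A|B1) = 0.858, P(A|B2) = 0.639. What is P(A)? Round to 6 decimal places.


P(A) = P(A|B1)*P(B1) + P(A|B2)*P(B2)
P(A|B1)*P(B1) = 0.858 * 0.451 = 0.386958
P(A|B2)*P(B2) = 0.639 * 0.549 = 0.350811
P(A) = 0.386958 + 0.350811 = 0.737769

0.737769


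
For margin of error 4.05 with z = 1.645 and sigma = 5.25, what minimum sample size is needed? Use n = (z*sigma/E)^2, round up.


z*sigma/E = 1.645 * 5.25 / 4.05 = 2303/1080 ≈ 2.132407
(z*sigma/E)^2 ≈ 4.547161
round up: n = 5

5


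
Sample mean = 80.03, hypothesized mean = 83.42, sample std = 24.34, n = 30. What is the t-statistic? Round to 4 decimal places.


t = (xbar - mu0) / (s/sqrt(n))
xbar - mu0 = 80.03 - 83.42 = -3.39
sqrt(30) ≈ 5.47722558
s/sqrt(n) = 24.34 / 5.47722558 ≈ 4.44385568
t = -3.39 / 4.44385568 ≈ -0.762851

-0.7629


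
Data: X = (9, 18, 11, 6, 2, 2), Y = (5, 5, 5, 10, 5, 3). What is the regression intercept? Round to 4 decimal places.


a = ybar - b*xbar, where b = sum((xi-xbar)(yi-ybar)) / sum((xi-xbar)^2)
n = 6, xbar = 48/6 = 8, ybar = 33/6 = 5.5
Sxy = sum((xi-xbar)(yi-ybar)) = 2
Sxx = sum((xi-xbar)^2) = 186
b = Sxy / Sxx = 1/93 ≈ 0.010753
a = 5.5 - 0.010753 * 8 = 1007/186 ≈ 5.413978

5.4140


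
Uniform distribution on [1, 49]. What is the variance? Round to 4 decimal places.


Var = (b-a)^2 / 12
(b-a)^2 = (49 - 1)^2 = 2304
Var = 2304/12 = 192

192.0000


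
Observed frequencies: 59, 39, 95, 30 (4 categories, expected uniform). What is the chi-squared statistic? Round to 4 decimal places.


chi2 = sum((O-E)^2/E), E = total/4
total = 223, E = 223/4 = 55.75
(59 - 55.75)^2 / 55.75 = 10.5625 / 55.75 = 169/892 ≈ 0.189462
(39 - 55.75)^2 / 55.75 = 280.5625 / 55.75 = 4489/892 ≈ 5.032511
(95 - 55.75)^2 / 55.75 = 1540.5625 / 55.75 = 24649/892 ≈ 27.633408
(30 - 55.75)^2 / 55.75 = 663.0625 / 55.75 = 10609/892 ≈ 11.893498
chi2 = 9979/223 ≈ 44.748879

44.7489


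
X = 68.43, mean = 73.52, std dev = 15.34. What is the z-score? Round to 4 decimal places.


z = (X - mu) / sigma
X - mu = 68.43 - 73.52 = -5.09
z = -5.09 / 15.34 = -509/1534 ≈ -0.331812

-0.3318


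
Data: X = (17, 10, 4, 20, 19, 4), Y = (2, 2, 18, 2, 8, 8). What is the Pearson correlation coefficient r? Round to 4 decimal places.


r = sum((xi-xbar)(yi-ybar)) / sqrt(sum((xi-xbar)^2) * sum((yi-ybar)^2))
n = 6, xbar = 74/6 = 37/3 ≈ 12.333333, ybar = 40/6 = 20/3 ≈ 6.666667
Sxy = sum((xi-xbar)(yi-ybar)) = -430/3 ≈ -143.333333
Sxx = sum((xi-xbar)^2) = 808/3 ≈ 269.333333
Syy = sum((yi-ybar)^2) = 592/3 ≈ 197.333333
sqrt(Sxx*Syy) ≈ 230.539464
r = Sxy / sqrt(Sxx*Syy) = -143.333333 / 230.539464 ≈ -0.621730

-0.6217


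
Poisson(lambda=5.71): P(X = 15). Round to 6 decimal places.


P = e^(-lam) * lam^k / k!
e^(-5.71) ≈ 0.003312673
lam^k = 5.71^15 ≈ 223635952580.656020
k! = 15! = 1307674368000
P = 0.003312673 * 223635952580.656020 / 1307674368000 ≈ 0.000567

0.000567


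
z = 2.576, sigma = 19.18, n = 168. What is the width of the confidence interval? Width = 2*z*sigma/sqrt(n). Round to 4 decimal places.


width = 2*z*sigma/sqrt(n)
2*z*sigma = 2 * 2.576 * 19.18 = 98.81536
sqrt(168) ≈ 12.961481
width = 98.81536 / 12.961481 ≈ 7.623771

7.6238


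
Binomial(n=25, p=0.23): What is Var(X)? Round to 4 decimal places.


Var = n*p*(1-p) = 25 * 0.23 * 0.77 = 4.4275

4.4275


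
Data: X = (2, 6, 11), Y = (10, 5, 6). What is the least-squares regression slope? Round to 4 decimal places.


b = sum((xi-xbar)(yi-ybar)) / sum((xi-xbar)^2)
n = 3, xbar = 19/3 ≈ 6.333333, ybar = 21/3 = 7
Sxy = sum((xi-xbar)(yi-ybar)) = -17
Sxx = sum((xi-xbar)^2) = 122/3 ≈ 40.666667
b = Sxy / Sxx = -51/122 ≈ -0.418033

-0.4180


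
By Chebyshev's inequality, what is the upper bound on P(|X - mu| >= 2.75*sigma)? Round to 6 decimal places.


P <= 1/k^2
k^2 = 2.75^2 = 7.5625
1/k^2 = 1 / 7.5625 = 16/121 ≈ 0.13223140

0.132231


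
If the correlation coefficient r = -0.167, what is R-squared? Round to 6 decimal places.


R^2 = r^2 = (-0.167)^2 = 0.027889

0.027889


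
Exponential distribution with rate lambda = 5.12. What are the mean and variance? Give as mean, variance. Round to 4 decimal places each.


mean = 1/lam, var = 1/lam^2
mean = 1 / 5.12 = 25/128 ≈ 0.195313
lam^2 = 5.12^2 = 26.2144
var = 1 / 26.2144 ≈ 0.038147

0.1953, 0.0381


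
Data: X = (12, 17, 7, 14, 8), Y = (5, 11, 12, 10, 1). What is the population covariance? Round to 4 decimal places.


Cov = (1/n)*sum((xi-xbar)(yi-ybar))
n = 5, xbar = 58/5 = 11.6, ybar = 39/5 = 7.8
sum((xi-xbar)(yi-ybar)) = 26.6
Cov = 26.6 / 5 = 5.32

5.3200


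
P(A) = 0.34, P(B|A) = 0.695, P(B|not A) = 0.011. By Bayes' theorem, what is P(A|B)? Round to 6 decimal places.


P(A|B) = P(B|A)*P(A) / P(B), P(B) = P(B|A)*P(A) + P(B|not A)*P(not A)
P(B|A)*P(A) = 0.695 * 0.34 = 0.2363
P(B|not A)*P(not A) = 0.011 * 0.66 = 0.00726
P(B) = 0.2363 + 0.00726 = 0.24356
P(A|B) = 0.2363 / 0.24356 ≈ 0.97019215

0.970192


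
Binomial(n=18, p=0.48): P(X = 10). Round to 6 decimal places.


P = C(n,k) * p^k * (1-p)^(n-k)
C(18,10) = 43758
p^k = 0.48^10 ≈ 0.0006492506
(1-p)^(n-k) = 0.52^8 ≈ 0.005345973
P = 43758 * 0.0006492506 * 0.005345973 ≈ 0.151879

0.151879


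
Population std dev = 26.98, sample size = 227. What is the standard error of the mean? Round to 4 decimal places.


SE = sigma / sqrt(n)
sqrt(227) ≈ 15.066519
SE = 26.98 / 15.066519 ≈ 1.790725

1.7907


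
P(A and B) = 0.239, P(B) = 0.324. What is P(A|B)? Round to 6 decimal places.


P(A|B) = P(A and B) / P(B) = 0.239 / 0.324 = 239/324 ≈ 0.73765432

0.737654


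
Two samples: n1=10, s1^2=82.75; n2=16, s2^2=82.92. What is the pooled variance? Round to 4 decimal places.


sp^2 = ((n1-1)*s1^2 + (n2-1)*s2^2)/(n1+n2-2)
(n1-1)*s1^2 = 9 * 82.75 = 744.75
(n2-1)*s2^2 = 15 * 82.92 = 1243.8
numerator = 744.75 + 1243.8 = 1988.55
n1+n2-2 = 24
sp^2 = 1988.55 / 24 = 82.85625

82.8563


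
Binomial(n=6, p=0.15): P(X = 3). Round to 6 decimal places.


P = C(n,k) * p^k * (1-p)^(n-k)
C(6,3) = 20
p^k = 0.15^3 = 0.003375
(1-p)^(n-k) = 0.85^3 = 0.614125
P = 20 * 0.003375 * 0.614125 ≈ 0.041453

0.041453


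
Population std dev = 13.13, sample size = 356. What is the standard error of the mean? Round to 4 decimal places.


SE = sigma / sqrt(n)
sqrt(356) ≈ 18.867962
SE = 13.13 / 18.867962 ≈ 0.695889

0.6959


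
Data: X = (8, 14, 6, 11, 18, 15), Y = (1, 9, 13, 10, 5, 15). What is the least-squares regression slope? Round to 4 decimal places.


b = sum((xi-xbar)(yi-ybar)) / sum((xi-xbar)^2)
n = 6, xbar = 72/6 = 12, ybar = 53/6 ≈ 8.833333
Sxy = sum((xi-xbar)(yi-ybar)) = 1
Sxx = sum((xi-xbar)^2) = 102
b = Sxy / Sxx = 1/102 ≈ 0.009804

0.0098


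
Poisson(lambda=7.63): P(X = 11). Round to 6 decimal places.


P = e^(-lam) * lam^k / k!
e^(-7.63) ≈ 0.0004856609
lam^k = 7.63^11 ≈ 5102346139.553740
k! = 11! = 39916800
P = 0.0004856609 * 5102346139.553740 / 39916800 ≈ 0.062079

0.062079


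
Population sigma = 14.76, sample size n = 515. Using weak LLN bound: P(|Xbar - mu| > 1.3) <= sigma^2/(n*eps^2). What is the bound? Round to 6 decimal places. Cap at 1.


bound = min(1, sigma^2/(n*eps^2))
sigma^2 = 14.76^2 = 217.8576
n*eps^2 = 515 * 1.3^2 = 515 * 1.69 = 870.35
sigma^2/(n*eps^2) = 217.8576 / 870.35 ≈ 0.25031033

0.250310
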